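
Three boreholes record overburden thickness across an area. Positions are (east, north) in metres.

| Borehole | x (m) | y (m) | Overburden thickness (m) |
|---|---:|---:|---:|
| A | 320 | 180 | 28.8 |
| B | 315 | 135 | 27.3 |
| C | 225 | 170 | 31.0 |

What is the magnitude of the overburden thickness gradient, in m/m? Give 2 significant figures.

0.045 m/m

Differences from A: to B (Δx, Δy, Δh) = (-5, -45, -1.5); to C = (-95, -10, +2.2).
Solve a·Δx + b·Δy = Δd: det = (-5)·(-10) − (-95)·(-45) = -4225.
∂d/∂x = [(-1.5)·(-10) − (+2.2)·(-45)] / -4225 = -0.02698
∂d/∂y = [(-5)·(+2.2) − (-95)·(-1.5)] / -4225 = +0.03633
|∇f| = √(-0.02698² + 0.03633²) = 0.04525 m/m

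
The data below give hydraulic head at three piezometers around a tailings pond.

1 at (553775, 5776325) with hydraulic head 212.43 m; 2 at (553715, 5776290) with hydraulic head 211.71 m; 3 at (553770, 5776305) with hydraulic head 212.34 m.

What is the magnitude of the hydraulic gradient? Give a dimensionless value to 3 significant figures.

0.0111

With h = a·x + b·y + c and 1 as origin, the differences give:
  (-60)·a + (-35)·b = -0.72
  (-5)·a + (-20)·b = -0.09
Eliminate b (×(-20) and ×(-35), subtract): 1025·a = 11.250 → a = ∂h/∂x = +0.01098
Back-substitute: b = ∂h/∂y = +0.001756.
|∇h| = √(0.01098² + 0.001756²) = 0.01112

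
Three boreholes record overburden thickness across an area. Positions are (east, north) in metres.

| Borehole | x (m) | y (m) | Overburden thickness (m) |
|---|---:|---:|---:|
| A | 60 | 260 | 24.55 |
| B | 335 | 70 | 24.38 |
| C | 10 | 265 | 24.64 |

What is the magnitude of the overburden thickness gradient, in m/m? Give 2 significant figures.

0.0028 m/m

Differences from A: to B (Δx, Δy, Δh) = (275, -190, -0.17); to C = (-50, 5, +0.09).
Determinant of the coordinate differences = 275·5 − (-50)·(-190) = -8125.
∂d/∂x = [(-0.17)·5 − (+0.09)·(-190)] / -8125 = -0.002000
∂d/∂y = [275·(+0.09) − (-50)·(-0.17)] / -8125 = -0.002000
|∇f| = √(-0.002000² + -0.002000²) = 0.002828 m/m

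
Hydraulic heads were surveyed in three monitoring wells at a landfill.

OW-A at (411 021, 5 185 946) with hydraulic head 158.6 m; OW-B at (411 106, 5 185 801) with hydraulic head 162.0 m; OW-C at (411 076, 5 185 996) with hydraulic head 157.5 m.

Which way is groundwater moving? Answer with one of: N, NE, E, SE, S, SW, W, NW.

N

With h = a·x + b·y + c and OW-A as origin, the differences give:
  85·a + (-145)·b = +3.4
  55·a + 50·b = -1.1
Eliminate b (×50 and ×(-145), subtract): 12225·a = 10.50 → a = ∂h/∂x = +0.0008589
Back-substitute: b = ∂h/∂y = -0.02294.
Flow = −∇h = (-0.0008589 east, +0.02294 north), which points north.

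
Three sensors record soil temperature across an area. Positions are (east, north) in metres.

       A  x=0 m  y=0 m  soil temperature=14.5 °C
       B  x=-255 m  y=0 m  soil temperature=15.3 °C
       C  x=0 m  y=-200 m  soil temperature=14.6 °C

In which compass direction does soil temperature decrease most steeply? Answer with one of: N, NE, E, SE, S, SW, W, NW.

E

∂T/∂x = (15.3 − 14.5) / (-255 − 0) = -0.003137
∂T/∂y = (14.6 − 14.5) / (-200 − 0) = -0.0005000
Steepest decrease is along −∇f = (+0.003137 E, +0.0005000 N) → east.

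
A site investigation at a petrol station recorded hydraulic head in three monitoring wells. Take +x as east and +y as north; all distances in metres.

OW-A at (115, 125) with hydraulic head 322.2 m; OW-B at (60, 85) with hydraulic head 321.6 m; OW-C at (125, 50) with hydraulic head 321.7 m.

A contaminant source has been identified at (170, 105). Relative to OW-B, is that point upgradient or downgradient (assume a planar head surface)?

Differences from OW-A: to OW-B (Δx, Δy, Δh) = (-55, -40, -0.6); to OW-C = (10, -75, -0.5).
Solve a·Δx + b·Δy = Δh: det = (-55)·(-75) − 10·(-40) = 4525.
∂h/∂x = [(-0.6)·(-75) − (-0.5)·(-40)] / 4525 = +0.005525
∂h/∂y = [(-55)·(-0.5) − 10·(-0.6)] / 4525 = +0.007403
Head at (170, 105) = 322.2 + (+0.005525)·(55) + (+0.007403)·(-20) = 322.36 m.
That is higher than the 321.6 m at OW-B, so the point is upgradient.

upgradient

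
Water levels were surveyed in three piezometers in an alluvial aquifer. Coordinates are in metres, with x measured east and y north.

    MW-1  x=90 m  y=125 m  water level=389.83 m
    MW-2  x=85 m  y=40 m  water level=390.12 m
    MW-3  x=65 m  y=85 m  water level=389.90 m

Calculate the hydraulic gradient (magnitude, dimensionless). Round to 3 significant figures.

0.00463

With h = a·x + b·y + c and MW-1 as origin, the differences give:
  (-5)·a + (-85)·b = +0.29
  (-25)·a + (-40)·b = +0.07
Eliminate b (×(-40) and ×(-85), subtract): -1925·a = -5.650 → a = ∂h/∂x = +0.002935
Back-substitute: b = ∂h/∂y = -0.003584.
|∇h| = √(0.002935² + -0.003584²) = 0.004632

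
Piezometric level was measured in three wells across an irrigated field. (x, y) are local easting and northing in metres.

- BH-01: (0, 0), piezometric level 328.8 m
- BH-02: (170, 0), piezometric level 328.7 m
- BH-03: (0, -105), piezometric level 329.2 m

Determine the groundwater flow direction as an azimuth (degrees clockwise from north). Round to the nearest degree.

009°

∂h/∂x = (328.7 − 328.8) / (170 − 0) = -0.0005882
∂h/∂y = (329.2 − 328.8) / (-105 − 0) = -0.003810
Flow direction (−∇h) has components (+0.0005882 E, +0.003810 N).
Azimuth = atan2(E, N) = atan2(+0.0005882, +0.003810) = 8.8° ≈ 009°.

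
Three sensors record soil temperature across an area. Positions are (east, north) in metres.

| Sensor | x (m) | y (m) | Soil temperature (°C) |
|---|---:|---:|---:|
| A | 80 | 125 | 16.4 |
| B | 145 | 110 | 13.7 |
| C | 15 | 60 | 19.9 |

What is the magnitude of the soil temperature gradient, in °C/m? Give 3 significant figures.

0.0450 °C/m

Differences from A: to B (Δx, Δy, Δh) = (65, -15, -2.7); to C = (-65, -65, +3.5).
Solve a·Δx + b·Δy = ΔT: det = 65·(-65) − (-65)·(-15) = -5200.
∂T/∂x = [(-2.7)·(-65) − (+3.5)·(-15)] / -5200 = -0.04385
∂T/∂y = [65·(+3.5) − (-65)·(-2.7)] / -5200 = -0.01000
|∇f| = √(-0.04385² + -0.01000²) = 0.04498 °C/m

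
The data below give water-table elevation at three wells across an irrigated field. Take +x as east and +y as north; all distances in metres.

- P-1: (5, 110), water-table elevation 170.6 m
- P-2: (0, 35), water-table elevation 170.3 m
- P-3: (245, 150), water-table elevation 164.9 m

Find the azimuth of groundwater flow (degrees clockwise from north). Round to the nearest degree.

Taking P-1 as reference: P-2−P-1 = (-5, -75, -0.3); P-3−P-1 = (240, 40, -5.7).
Solve a·Δx + b·Δy = Δh: det = (-5)·40 − 240·(-75) = 17800.
∂h/∂x = [(-0.3)·40 − (-5.7)·(-75)] / 17800 = -0.02469
∂h/∂y = [(-5)·(-5.7) − 240·(-0.3)] / 17800 = +0.005646
Flow direction (−∇h) has components (+0.02469 E, -0.005646 N).
Azimuth = atan2(E, N) = atan2(+0.02469, -0.005646) = 102.9° ≈ 103°.

103°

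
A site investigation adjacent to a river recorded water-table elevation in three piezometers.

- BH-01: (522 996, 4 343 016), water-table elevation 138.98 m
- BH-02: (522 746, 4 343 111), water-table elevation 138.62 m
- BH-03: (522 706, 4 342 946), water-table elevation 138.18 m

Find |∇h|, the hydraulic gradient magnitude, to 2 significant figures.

0.0031

Three-point gradient (reference BH-01): Δ to BH-02 = (-250, 95, -0.36), Δ to BH-03 = (-290, -70, -0.80).
∂h/∂x = +0.002246, ∂h/∂y = +0.002122 (det = 45050).
|∇h| = √(0.002246² + 0.002122²) = 0.00309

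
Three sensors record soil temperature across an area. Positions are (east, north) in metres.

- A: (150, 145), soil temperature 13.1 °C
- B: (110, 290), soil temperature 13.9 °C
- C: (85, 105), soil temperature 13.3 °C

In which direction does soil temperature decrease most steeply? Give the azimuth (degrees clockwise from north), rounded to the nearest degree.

126°

Taking A as reference: B−A = (-40, 145, +0.8); C−A = (-65, -40, +0.2).
Determinant of the coordinate differences = (-40)·(-40) − (-65)·145 = 11025.
∂T/∂x = [(+0.8)·(-40) − (+0.2)·145] / 11025 = -0.005533
∂T/∂y = [(-40)·(+0.2) − (-65)·(+0.8)] / 11025 = +0.003991
Steepest decrease is along −∇f: components (+0.005533 E, -0.003991 N).
Azimuth = atan2(+0.005533, -0.003991) = 125.8° ≈ 126°.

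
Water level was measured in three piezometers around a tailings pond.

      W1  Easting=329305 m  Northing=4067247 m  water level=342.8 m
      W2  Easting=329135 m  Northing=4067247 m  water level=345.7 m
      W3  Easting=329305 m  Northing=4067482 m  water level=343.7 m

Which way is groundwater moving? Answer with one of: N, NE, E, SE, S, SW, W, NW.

E

∂h/∂x = (345.7 − 342.8) / (329135 − 329305) = -0.01706
∂h/∂y = (343.7 − 342.8) / (4067482 − 4067247) = +0.003830
Flow = −∇h = (+0.01706 east, -0.003830 north), which points east.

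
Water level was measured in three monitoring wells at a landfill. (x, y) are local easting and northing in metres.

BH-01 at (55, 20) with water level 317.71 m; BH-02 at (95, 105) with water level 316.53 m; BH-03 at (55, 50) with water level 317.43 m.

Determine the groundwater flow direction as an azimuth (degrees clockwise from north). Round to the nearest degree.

Differences from BH-01: to BH-02 (Δx, Δy, Δh) = (40, 85, -1.18); to BH-03 = (0, 30, -0.28).
Determinant of the coordinate differences = 40·30 − 0·85 = 1200.
∂h/∂x = [(-1.18)·30 − (-0.28)·85] / 1200 = -0.009667
∂h/∂y = [40·(-0.28) − 0·(-1.18)] / 1200 = -0.009333
Flow direction (−∇h) has components (+0.009667 E, +0.009333 N).
Azimuth = atan2(E, N) = atan2(+0.009667, +0.009333) = 46.0° ≈ 046°.

046°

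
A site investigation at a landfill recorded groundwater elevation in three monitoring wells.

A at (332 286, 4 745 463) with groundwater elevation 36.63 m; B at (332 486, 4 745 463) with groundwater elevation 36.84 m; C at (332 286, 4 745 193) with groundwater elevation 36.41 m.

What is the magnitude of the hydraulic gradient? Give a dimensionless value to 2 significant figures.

∂h/∂x = (36.84 − 36.63) / (332486 − 332286) = +0.001050
∂h/∂y = (36.41 − 36.63) / (4745193 − 4745463) = +0.0008148
|∇h| = √(0.001050² + 0.0008148²) = 0.001329

0.0013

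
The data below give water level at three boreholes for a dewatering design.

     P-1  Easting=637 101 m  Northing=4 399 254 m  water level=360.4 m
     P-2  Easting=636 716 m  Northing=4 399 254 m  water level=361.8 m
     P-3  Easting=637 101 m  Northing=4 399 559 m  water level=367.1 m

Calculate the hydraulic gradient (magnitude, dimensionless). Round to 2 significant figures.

0.022

∂h/∂x = (361.8 − 360.4) / (636716 − 637101) = -0.003636
∂h/∂y = (367.1 − 360.4) / (4399559 − 4399254) = +0.02197
|∇h| = √(-0.003636² + 0.02197²) = 0.02227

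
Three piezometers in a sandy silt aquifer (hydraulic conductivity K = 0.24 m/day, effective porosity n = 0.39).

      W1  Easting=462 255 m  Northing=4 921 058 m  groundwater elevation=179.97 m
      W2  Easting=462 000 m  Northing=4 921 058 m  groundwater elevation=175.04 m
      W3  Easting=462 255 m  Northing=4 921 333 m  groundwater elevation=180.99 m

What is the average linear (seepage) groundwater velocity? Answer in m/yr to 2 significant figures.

∂h/∂x = (175.04 − 179.97) / (462000 − 462255) = +0.01933
∂h/∂y = (180.99 − 179.97) / (4921333 − 4921058) = +0.003709
|∇h| = √(0.01933² + 0.003709²) = 0.01968
Seepage velocity v = K·i/n = 0.24 × 0.01968 / 0.39 = 0.01211 m/day = 4.423 m/yr.

4.4 m/yr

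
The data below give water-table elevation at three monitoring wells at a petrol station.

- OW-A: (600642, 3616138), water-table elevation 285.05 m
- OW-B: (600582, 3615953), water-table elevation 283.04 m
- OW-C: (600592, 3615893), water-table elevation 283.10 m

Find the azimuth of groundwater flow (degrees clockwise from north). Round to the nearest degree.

263°

With h = a·x + b·y + c and OW-A as origin, the differences give:
  (-60)·a + (-185)·b = -2.01
  (-50)·a + (-245)·b = -1.95
Eliminate b (×(-245) and ×(-185), subtract): 5450·a = 131.700 → a = ∂h/∂x = +0.02417
Back-substitute: b = ∂h/∂y = +0.003028.
Flow direction (−∇h) has components (-0.02417 E, -0.003028 N).
Azimuth = atan2(E, N) = atan2(-0.02417, -0.003028) = 262.9° ≈ 263°.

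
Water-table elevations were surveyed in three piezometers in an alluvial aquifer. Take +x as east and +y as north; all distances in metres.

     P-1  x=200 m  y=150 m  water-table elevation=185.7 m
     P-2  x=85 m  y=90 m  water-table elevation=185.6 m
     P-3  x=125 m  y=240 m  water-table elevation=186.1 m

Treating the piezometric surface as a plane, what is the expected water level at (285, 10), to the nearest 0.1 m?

With h = a·x + b·y + c and P-1 as origin, the differences give:
  (-115)·a + (-60)·b = -0.1
  (-75)·a + 90·b = +0.4
Eliminate b (×90 and ×(-60), subtract): -14850·a = 15.00 → a = ∂h/∂x = -0.001010
Back-substitute: b = ∂h/∂y = +0.003603.
h(285, 10) = 185.7 + (-0.001010)·(85) + (+0.003603)·(-140) = 185.7 -0.086 -0.504 = 185.110 m.

185.1 m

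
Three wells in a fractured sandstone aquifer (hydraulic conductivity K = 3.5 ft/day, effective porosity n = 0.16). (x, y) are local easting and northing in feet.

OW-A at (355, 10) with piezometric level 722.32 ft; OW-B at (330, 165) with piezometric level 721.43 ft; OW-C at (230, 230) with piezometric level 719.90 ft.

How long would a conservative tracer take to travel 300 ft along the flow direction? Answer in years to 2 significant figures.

Taking OW-A as reference: OW-B−OW-A = (-25, 155, -0.89); OW-C−OW-A = (-125, 220, -2.42).
Determinant of the coordinate differences = (-25)·220 − (-125)·155 = 13875.
∂h/∂x = [(-0.89)·220 − (-2.42)·155] / 13875 = +0.01292
∂h/∂y = [(-25)·(-2.42) − (-125)·(-0.89)] / 13875 = -0.003658
|∇h| = √(0.01292² + -0.003658²) = 0.01343
Seepage velocity v = K·i/n = 3.5 × 0.01343 / 0.16 = 0.2938 ft/day.
t = 300 / 0.2938 = 1021 days = 2.8 years.

2.8 years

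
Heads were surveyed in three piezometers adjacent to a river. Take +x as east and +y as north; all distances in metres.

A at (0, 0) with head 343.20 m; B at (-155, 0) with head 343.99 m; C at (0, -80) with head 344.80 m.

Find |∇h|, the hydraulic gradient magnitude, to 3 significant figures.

∂h/∂x = (343.99 − 343.20) / (-155 − 0) = -0.005097
∂h/∂y = (344.80 − 343.20) / (-80 − 0) = -0.02000
|∇h| = √(-0.005097² + -0.02000²) = 0.02064

0.0206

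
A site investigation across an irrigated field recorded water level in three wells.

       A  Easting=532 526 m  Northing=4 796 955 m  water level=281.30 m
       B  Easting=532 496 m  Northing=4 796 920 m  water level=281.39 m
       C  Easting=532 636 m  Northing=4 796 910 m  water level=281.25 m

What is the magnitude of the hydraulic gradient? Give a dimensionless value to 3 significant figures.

0.00196

Differences from A: to B (Δx, Δy, Δh) = (-30, -35, +0.09); to C = (110, -45, -0.05).
Determinant of the coordinate differences = (-30)·(-45) − 110·(-35) = 5200.
∂h/∂x = [(+0.09)·(-45) − (-0.05)·(-35)] / 5200 = -0.001115
∂h/∂y = [(-30)·(-0.05) − 110·(+0.09)] / 5200 = -0.001615
|∇h| = √(-0.001115² + -0.001615²) = 0.001963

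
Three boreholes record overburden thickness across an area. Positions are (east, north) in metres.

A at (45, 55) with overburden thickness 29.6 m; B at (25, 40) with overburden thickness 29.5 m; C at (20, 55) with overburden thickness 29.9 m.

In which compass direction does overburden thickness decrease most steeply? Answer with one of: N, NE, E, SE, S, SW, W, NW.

Taking A as reference: B−A = (-20, -15, -0.1); C−A = (-25, 0, +0.3).
Solve a·Δx + b·Δy = Δd: det = (-20)·0 − (-25)·(-15) = -375.
∂d/∂x = [(-0.1)·0 − (+0.3)·(-15)] / -375 = -0.01200
∂d/∂y = [(-20)·(+0.3) − (-25)·(-0.1)] / -375 = +0.02267
Steepest decrease is along −∇f = (+0.01200 E, -0.02267 N) → southeast.

SE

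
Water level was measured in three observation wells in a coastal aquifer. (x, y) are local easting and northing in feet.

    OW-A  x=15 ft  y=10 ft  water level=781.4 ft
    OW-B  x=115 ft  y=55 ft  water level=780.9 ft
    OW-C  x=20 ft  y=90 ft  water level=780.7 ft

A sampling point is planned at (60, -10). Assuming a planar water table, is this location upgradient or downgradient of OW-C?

Taking OW-A as reference: OW-B−OW-A = (100, 45, -0.5); OW-C−OW-A = (5, 80, -0.7).
Solve a·Δx + b·Δy = Δh: det = 100·80 − 5·45 = 7775.
∂h/∂x = [(-0.5)·80 − (-0.7)·45] / 7775 = -0.001093
∂h/∂y = [100·(-0.7) − 5·(-0.5)] / 7775 = -0.008682
Head at (60, -10) = 781.4 + (-0.001093)·(45) + (-0.008682)·(-20) = 781.52 ft.
That is higher than the 780.7 ft at OW-C, so the point is upgradient.

upgradient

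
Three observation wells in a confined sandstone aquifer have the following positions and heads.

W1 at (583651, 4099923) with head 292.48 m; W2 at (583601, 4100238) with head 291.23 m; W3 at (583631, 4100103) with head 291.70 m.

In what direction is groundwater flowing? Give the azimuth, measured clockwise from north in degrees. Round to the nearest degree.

Taking W1 as reference: W2−W1 = (-50, 315, -1.25); W3−W1 = (-20, 180, -0.78).
Determinant of the coordinate differences = (-50)·180 − (-20)·315 = -2700.
∂h/∂x = [(-1.25)·180 − (-0.78)·315] / -2700 = -0.007667
∂h/∂y = [(-50)·(-0.78) − (-20)·(-1.25)] / -2700 = -0.005185
Flow direction (−∇h) has components (+0.007667 E, +0.005185 N).
Azimuth = atan2(E, N) = atan2(+0.007667, +0.005185) = 55.9° ≈ 056°.

056°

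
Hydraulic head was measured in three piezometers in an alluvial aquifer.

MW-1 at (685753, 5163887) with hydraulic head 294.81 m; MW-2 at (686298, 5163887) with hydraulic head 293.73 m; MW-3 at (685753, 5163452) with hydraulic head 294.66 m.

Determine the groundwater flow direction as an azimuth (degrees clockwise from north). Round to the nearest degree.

∂h/∂x = (293.73 − 294.81) / (686298 − 685753) = -0.001982
∂h/∂y = (294.66 − 294.81) / (5163452 − 5163887) = +0.0003448
Flow direction (−∇h) has components (+0.001982 E, -0.0003448 N).
Azimuth = atan2(E, N) = atan2(+0.001982, -0.0003448) = 99.9° ≈ 100°.

100°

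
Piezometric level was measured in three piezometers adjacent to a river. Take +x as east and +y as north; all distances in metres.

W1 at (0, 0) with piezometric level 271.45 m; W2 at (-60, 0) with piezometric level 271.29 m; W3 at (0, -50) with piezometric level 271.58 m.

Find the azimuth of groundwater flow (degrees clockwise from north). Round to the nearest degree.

∂h/∂x = (271.29 − 271.45) / (-60 − 0) = +0.002667
∂h/∂y = (271.58 − 271.45) / (-50 − 0) = -0.002600
Flow direction (−∇h) has components (-0.002667 E, +0.002600 N).
Azimuth = atan2(E, N) = atan2(-0.002667, +0.002600) = 314.3° ≈ 314°.

314°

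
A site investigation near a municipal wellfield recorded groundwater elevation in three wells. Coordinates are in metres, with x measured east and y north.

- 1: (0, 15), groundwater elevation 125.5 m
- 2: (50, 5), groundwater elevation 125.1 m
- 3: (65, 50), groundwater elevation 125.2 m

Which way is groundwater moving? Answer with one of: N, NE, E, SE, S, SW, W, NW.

SE

Differences from 1: to 2 (Δx, Δy, Δh) = (50, -10, -0.4); to 3 = (65, 35, -0.3).
Solve a·Δx + b·Δy = Δh: det = 50·35 − 65·(-10) = 2400.
∂h/∂x = [(-0.4)·35 − (-0.3)·(-10)] / 2400 = -0.007083
∂h/∂y = [50·(-0.3) − 65·(-0.4)] / 2400 = +0.004583
Flow = −∇h = (+0.007083 east, -0.004583 north), which points southeast.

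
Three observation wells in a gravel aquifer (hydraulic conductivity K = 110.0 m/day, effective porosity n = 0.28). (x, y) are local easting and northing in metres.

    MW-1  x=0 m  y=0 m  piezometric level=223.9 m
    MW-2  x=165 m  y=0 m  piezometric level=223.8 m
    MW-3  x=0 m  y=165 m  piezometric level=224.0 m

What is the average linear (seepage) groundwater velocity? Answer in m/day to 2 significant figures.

0.34 m/day

∂h/∂x = (223.8 − 223.9) / (165 − 0) = -0.0006061
∂h/∂y = (224.0 − 223.9) / (165 − 0) = +0.0006061
|∇h| = √(-0.0006061² + 0.0006061²) = 0.0008572
Seepage velocity v = K·i/n = 110.0 × 0.0008572 / 0.28 = 0.3368 m/day.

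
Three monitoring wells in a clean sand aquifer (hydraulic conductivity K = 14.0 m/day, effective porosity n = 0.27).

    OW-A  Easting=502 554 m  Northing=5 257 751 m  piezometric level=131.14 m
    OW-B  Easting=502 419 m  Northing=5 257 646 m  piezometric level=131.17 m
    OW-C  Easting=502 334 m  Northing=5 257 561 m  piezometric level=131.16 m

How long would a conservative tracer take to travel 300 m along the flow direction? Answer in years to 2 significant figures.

7.6 years

Differences from OW-A: to OW-B (Δx, Δy, Δh) = (-135, -105, +0.03); to OW-C = (-220, -190, +0.02).
Solve a·Δx + b·Δy = Δh: det = (-135)·(-190) − (-220)·(-105) = 2550.
∂h/∂x = [(+0.03)·(-190) − (+0.02)·(-105)] / 2550 = -0.001412
∂h/∂y = [(-135)·(+0.02) − (-220)·(+0.03)] / 2550 = +0.001529
|∇h| = √(-0.001412² + 0.001529²) = 0.002081
Seepage velocity v = K·i/n = 14.0 × 0.002081 / 0.27 = 0.1079 m/day.
t = 300 / 0.1079 = 2780 days = 7.61 years.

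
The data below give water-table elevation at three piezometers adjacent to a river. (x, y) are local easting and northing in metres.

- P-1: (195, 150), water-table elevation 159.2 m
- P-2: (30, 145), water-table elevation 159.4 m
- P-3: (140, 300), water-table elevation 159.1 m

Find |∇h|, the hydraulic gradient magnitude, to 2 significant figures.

Differences from P-1: to P-2 (Δx, Δy, Δh) = (-165, -5, +0.2); to P-3 = (-55, 150, -0.1).
Solve a·Δx + b·Δy = Δh: det = (-165)·150 − (-55)·(-5) = -25025.
∂h/∂x = [(+0.2)·150 − (-0.1)·(-5)] / -25025 = -0.001179
∂h/∂y = [(-165)·(-0.1) − (-55)·(+0.2)] / -25025 = -0.001099
|∇h| = √(-0.001179² + -0.001099²) = 0.001612

0.0016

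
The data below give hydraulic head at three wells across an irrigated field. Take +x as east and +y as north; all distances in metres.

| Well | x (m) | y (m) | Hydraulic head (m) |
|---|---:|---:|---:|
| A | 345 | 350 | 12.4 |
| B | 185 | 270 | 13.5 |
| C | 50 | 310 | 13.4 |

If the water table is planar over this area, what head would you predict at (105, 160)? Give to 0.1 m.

With h = a·x + b·y + c and A as origin, the differences give:
  (-160)·a + (-80)·b = +1.1
  (-295)·a + (-40)·b = +1.0
Eliminate b (×(-40) and ×(-80), subtract): -17200·a = 36.00 → a = ∂h/∂x = -0.002093
Back-substitute: b = ∂h/∂y = -0.009564.
h(105, 160) = 12.4 + (-0.002093)·(-240) + (-0.009564)·(-190) = 12.4 +0.502 +1.817 = 14.719 m.

14.7 m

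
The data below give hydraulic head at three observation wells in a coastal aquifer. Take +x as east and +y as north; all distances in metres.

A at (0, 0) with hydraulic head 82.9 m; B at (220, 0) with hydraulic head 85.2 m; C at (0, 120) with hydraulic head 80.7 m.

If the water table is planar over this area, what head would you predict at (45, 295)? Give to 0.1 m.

∂h/∂x = (85.2 − 82.9) / (220 − 0) = +0.01045
∂h/∂y = (80.7 − 82.9) / (120 − 0) = -0.01833
h(45, 295) = 82.9 + (+0.01045)·(45) + (-0.01833)·(295) = 82.9 +0.470 -5.408 = 77.962 m.

78.0 m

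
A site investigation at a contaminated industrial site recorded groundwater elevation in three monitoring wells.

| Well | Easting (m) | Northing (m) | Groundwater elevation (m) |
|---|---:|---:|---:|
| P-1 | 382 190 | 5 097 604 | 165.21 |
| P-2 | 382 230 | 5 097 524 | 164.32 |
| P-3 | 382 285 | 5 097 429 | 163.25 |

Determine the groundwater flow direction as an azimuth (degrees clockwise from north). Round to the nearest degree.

170°

Differences from P-1: to P-2 (Δx, Δy, Δh) = (40, -80, -0.89); to P-3 = (95, -175, -1.96).
Determinant of the coordinate differences = 40·(-175) − 95·(-80) = 600.
∂h/∂x = [(-0.89)·(-175) − (-1.96)·(-80)] / 600 = -0.001750
∂h/∂y = [40·(-1.96) − 95·(-0.89)] / 600 = +0.01025
Flow direction (−∇h) has components (+0.001750 E, -0.01025 N).
Azimuth = atan2(E, N) = atan2(+0.001750, -0.01025) = 170.3° ≈ 170°.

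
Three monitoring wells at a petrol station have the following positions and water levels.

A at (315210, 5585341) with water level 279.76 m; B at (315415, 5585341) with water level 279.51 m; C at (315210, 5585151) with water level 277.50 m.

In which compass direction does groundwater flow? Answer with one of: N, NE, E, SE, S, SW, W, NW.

∂h/∂x = (279.51 − 279.76) / (315415 − 315210) = -0.001220
∂h/∂y = (277.50 − 279.76) / (5585151 − 5585341) = +0.01189
Flow = −∇h = (+0.001220 east, -0.01189 north), which points south.

S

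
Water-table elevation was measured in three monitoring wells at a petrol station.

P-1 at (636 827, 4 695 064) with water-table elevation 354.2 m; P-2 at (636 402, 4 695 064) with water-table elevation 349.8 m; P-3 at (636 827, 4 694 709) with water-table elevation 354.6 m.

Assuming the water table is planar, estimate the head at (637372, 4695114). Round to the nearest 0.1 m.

359.8 m

∂h/∂x = (349.8 − 354.2) / (636402 − 636827) = +0.01035
∂h/∂y = (354.6 − 354.2) / (4694709 − 4695064) = -0.001127
h(637372, 4695114) = 354.2 + (+0.01035)·(545) + (-0.001127)·(50) = 354.2 +5.642 -0.056 = 359.786 m.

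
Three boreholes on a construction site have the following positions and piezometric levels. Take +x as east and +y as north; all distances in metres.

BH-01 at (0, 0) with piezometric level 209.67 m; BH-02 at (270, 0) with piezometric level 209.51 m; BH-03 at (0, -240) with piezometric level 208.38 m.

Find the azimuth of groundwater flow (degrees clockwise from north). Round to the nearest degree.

174°

∂h/∂x = (209.51 − 209.67) / (270 − 0) = -0.0005926
∂h/∂y = (208.38 − 209.67) / (-240 − 0) = +0.005375
Flow direction (−∇h) has components (+0.0005926 E, -0.005375 N).
Azimuth = atan2(E, N) = atan2(+0.0005926, -0.005375) = 173.7° ≈ 174°.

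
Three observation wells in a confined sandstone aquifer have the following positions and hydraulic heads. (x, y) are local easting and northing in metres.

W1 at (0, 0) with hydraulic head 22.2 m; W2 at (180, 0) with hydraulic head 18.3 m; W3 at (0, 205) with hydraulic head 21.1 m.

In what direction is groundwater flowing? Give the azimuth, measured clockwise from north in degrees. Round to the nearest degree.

∂h/∂x = (18.3 − 22.2) / (180 − 0) = -0.02167
∂h/∂y = (21.1 − 22.2) / (205 − 0) = -0.005366
Flow direction (−∇h) has components (+0.02167 E, +0.005366 N).
Azimuth = atan2(E, N) = atan2(+0.02167, +0.005366) = 76.1° ≈ 076°.

076°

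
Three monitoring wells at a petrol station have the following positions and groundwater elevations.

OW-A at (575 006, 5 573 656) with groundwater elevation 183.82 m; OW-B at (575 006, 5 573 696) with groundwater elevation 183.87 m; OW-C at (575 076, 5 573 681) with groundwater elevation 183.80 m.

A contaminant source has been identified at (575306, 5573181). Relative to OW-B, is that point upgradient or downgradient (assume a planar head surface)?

Differences from OW-A: to OW-B (Δx, Δy, Δh) = (0, 40, +0.05); to OW-C = (70, 25, -0.02).
Solve a·Δx + b·Δy = Δh: det = 0·25 − 70·40 = -2800.
∂h/∂x = [(+0.05)·25 − (-0.02)·40] / -2800 = -0.0007321
∂h/∂y = [0·(-0.02) − 70·(+0.05)] / -2800 = +0.001250
Head at (575306, 5573181) = 183.82 + (-0.0007321)·(300) + (+0.001250)·(-475) = 183.01 m.
That is lower than the 183.87 m at OW-B, so the point is downgradient.

downgradient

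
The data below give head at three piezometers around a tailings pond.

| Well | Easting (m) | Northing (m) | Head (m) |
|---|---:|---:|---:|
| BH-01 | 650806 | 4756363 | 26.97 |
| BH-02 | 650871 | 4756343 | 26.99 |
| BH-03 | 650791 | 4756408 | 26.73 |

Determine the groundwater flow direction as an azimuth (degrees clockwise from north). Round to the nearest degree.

014°

Taking BH-01 as reference: BH-02−BH-01 = (65, -20, +0.02); BH-03−BH-01 = (-15, 45, -0.24).
Determinant of the coordinate differences = 65·45 − (-15)·(-20) = 2625.
∂h/∂x = [(+0.02)·45 − (-0.24)·(-20)] / 2625 = -0.001486
∂h/∂y = [65·(-0.24) − (-15)·(+0.02)] / 2625 = -0.005829
Flow direction (−∇h) has components (+0.001486 E, +0.005829 N).
Azimuth = atan2(E, N) = atan2(+0.001486, +0.005829) = 14.3° ≈ 014°.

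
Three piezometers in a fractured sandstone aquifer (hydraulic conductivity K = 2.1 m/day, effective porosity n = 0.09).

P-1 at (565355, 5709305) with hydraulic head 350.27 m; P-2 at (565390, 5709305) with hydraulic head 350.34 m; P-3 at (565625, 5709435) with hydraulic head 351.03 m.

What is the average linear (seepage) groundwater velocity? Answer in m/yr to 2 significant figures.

22 m/yr

Taking P-1 as reference: P-2−P-1 = (35, 0, +0.07); P-3−P-1 = (270, 130, +0.76).
Solve a·Δx + b·Δy = Δh: det = 35·130 − 270·0 = 4550.
∂h/∂x = [(+0.07)·130 − (+0.76)·0] / 4550 = +0.002000
∂h/∂y = [35·(+0.76) − 270·(+0.07)] / 4550 = +0.001692
|∇h| = √(0.002000² + 0.001692²) = 0.00262
Seepage velocity v = K·i/n = 2.1 × 0.00262 / 0.09 = 0.06113 m/day = 22.33 m/yr.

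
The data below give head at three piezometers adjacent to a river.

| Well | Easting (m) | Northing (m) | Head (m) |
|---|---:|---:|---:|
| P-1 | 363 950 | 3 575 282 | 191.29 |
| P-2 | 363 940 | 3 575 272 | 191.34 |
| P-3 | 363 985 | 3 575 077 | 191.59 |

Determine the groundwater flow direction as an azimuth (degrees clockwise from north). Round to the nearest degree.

057°

Three-point gradient (reference P-1): Δ to P-2 = (-10, -10, +0.05), Δ to P-3 = (35, -205, +0.30).
∂h/∂x = -0.003021, ∂h/∂y = -0.001979 (det = 2400).
Flow direction (−∇h) has components (+0.003021 E, +0.001979 N).
Azimuth = atan2(E, N) = atan2(+0.003021, +0.001979) = 56.8° ≈ 057°.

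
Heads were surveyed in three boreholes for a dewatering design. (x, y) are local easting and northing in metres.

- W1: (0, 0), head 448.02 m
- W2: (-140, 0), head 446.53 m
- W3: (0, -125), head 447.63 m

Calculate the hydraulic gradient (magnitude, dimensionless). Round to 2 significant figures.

∂h/∂x = (446.53 − 448.02) / (-140 − 0) = +0.01064
∂h/∂y = (447.63 − 448.02) / (-125 − 0) = +0.003120
|∇h| = √(0.01064² + 0.003120²) = 0.01109

0.011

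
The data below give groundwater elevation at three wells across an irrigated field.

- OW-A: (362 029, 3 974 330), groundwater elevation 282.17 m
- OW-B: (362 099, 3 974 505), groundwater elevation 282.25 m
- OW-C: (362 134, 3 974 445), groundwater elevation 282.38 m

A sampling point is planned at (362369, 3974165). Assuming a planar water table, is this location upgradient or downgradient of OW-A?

upgradient

With h = a·x + b·y + c and OW-A as origin, the differences give:
  70·a + 175·b = +0.08
  105·a + 115·b = +0.21
Eliminate b (×115 and ×175, subtract): -10325·a = -27.550 → a = ∂h/∂x = +0.002668
Back-substitute: b = ∂h/∂y = -0.0006102.
Head at (362369, 3974165) = 282.17 + (+0.002668)·(340) + (-0.0006102)·(-165) = 283.18 m.
That is higher than the 282.17 m at OW-A, so the point is upgradient.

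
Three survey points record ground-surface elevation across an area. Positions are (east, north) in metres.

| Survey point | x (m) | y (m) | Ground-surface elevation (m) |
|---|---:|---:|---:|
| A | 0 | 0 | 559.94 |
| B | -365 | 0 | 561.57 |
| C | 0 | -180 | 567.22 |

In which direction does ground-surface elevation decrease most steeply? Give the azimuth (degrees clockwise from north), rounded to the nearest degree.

∂z/∂x = (561.57 − 559.94) / (-365 − 0) = -0.004466
∂z/∂y = (567.22 − 559.94) / (-180 − 0) = -0.04044
Steepest decrease is along −∇f: components (+0.004466 E, +0.04044 N).
Azimuth = atan2(+0.004466, +0.04044) = 6.3° ≈ 006°.

006°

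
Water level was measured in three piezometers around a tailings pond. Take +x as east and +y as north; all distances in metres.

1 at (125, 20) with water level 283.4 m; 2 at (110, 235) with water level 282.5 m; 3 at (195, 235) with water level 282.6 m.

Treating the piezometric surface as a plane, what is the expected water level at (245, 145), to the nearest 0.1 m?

With h = a·x + b·y + c and 1 as origin, the differences give:
  (-15)·a + 215·b = -0.9
  70·a + 215·b = -0.8
Eliminate b (×215 and ×215, subtract): -18275·a = -21.50 → a = ∂h/∂x = +0.001176
Back-substitute: b = ∂h/∂y = -0.004104.
h(245, 145) = 283.4 + (+0.001176)·(120) + (-0.004104)·(125) = 283.4 +0.141 -0.513 = 283.028 m.

283.0 m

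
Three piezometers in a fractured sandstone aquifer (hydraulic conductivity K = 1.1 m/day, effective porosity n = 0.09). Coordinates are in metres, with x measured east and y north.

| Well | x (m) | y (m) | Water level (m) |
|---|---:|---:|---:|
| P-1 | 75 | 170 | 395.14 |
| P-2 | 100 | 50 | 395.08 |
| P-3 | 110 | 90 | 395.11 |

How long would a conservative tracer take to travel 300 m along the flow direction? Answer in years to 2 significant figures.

Differences from P-1: to P-2 (Δx, Δy, Δh) = (25, -120, -0.06); to P-3 = (35, -80, -0.03).
Determinant of the coordinate differences = 25·(-80) − 35·(-120) = 2200.
∂h/∂x = [(-0.06)·(-80) − (-0.03)·(-120)] / 2200 = +0.0005455
∂h/∂y = [25·(-0.03) − 35·(-0.06)] / 2200 = +0.0006136
|∇h| = √(0.0005455² + 0.0006136²) = 0.000821
Seepage velocity v = K·i/n = 1.1 × 0.000821 / 0.09 = 0.01003 m/day.
t = 300 / 0.01003 = 2.991e+04 days = 81.9 years.

82 years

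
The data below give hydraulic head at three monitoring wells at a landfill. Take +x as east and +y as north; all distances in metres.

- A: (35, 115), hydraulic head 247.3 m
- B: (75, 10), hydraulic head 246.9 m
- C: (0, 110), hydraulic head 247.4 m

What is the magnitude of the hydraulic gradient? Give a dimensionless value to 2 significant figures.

Differences from A: to B (Δx, Δy, Δh) = (40, -105, -0.4); to C = (-35, -5, +0.1).
Determinant of the coordinate differences = 40·(-5) − (-35)·(-105) = -3875.
∂h/∂x = [(-0.4)·(-5) − (+0.1)·(-105)] / -3875 = -0.003226
∂h/∂y = [40·(+0.1) − (-35)·(-0.4)] / -3875 = +0.002581
|∇h| = √(-0.003226² + 0.002581²) = 0.004131

0.0041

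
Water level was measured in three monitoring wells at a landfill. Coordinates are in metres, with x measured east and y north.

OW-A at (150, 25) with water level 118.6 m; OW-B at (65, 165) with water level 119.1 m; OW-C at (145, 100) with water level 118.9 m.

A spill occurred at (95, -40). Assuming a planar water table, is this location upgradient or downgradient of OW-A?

downgradient

Differences from OW-A: to OW-B (Δx, Δy, Δh) = (-85, 140, +0.5); to OW-C = (-5, 75, +0.3).
Determinant of the coordinate differences = (-85)·75 − (-5)·140 = -5675.
∂h/∂x = [(+0.5)·75 − (+0.3)·140] / -5675 = +0.0007930
∂h/∂y = [(-85)·(+0.3) − (-5)·(+0.5)] / -5675 = +0.004053
Head at (95, -40) = 118.6 + (+0.0007930)·(-55) + (+0.004053)·(-65) = 118.29 m.
That is lower than the 118.6 m at OW-A, so the point is downgradient.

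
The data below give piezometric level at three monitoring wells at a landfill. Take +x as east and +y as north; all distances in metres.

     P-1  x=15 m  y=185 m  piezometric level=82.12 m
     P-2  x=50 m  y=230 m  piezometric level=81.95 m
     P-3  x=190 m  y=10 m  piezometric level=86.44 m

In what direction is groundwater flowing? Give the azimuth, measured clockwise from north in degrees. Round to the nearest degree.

318°

Differences from P-1: to P-2 (Δx, Δy, Δh) = (35, 45, -0.17); to P-3 = (175, -175, +4.32).
Solve a·Δx + b·Δy = Δh: det = 35·(-175) − 175·45 = -14000.
∂h/∂x = [(-0.17)·(-175) − (+4.32)·45] / -14000 = +0.01176
∂h/∂y = [35·(+4.32) − 175·(-0.17)] / -14000 = -0.01293
Flow direction (−∇h) has components (-0.01176 E, +0.01293 N).
Azimuth = atan2(E, N) = atan2(-0.01176, +0.01293) = 317.7° ≈ 318°.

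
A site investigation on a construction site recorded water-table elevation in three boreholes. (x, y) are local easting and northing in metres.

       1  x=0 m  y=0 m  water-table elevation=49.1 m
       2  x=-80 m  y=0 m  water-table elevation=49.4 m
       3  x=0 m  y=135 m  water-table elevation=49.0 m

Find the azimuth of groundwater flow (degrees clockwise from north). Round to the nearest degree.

∂h/∂x = (49.4 − 49.1) / (-80 − 0) = -0.003750
∂h/∂y = (49.0 − 49.1) / (135 − 0) = -0.0007407
Flow direction (−∇h) has components (+0.003750 E, +0.0007407 N).
Azimuth = atan2(E, N) = atan2(+0.003750, +0.0007407) = 78.8° ≈ 079°.

079°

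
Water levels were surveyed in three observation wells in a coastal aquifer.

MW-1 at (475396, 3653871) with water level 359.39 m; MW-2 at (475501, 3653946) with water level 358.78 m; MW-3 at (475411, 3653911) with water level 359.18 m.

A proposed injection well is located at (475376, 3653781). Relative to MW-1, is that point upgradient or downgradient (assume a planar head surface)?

upgradient

Three-point gradient (reference MW-1): Δ to MW-2 = (105, 75, -0.61), Δ to MW-3 = (15, 40, -0.21).
∂h/∂x = -0.002813, ∂h/∂y = -0.004195 (det = 3075).
Head at (475376, 3653781) = 359.39 + (-0.002813)·(-20) + (-0.004195)·(-90) = 359.82 m.
That is higher than the 359.39 m at MW-1, so the point is upgradient.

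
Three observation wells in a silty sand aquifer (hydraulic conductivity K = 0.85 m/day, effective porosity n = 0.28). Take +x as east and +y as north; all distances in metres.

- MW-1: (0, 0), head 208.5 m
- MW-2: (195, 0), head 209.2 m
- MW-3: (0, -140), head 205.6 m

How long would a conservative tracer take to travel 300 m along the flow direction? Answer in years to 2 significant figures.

13 years

∂h/∂x = (209.2 − 208.5) / (195 − 0) = +0.003590
∂h/∂y = (205.6 − 208.5) / (-140 − 0) = +0.02071
|∇h| = √(0.003590² + 0.02071²) = 0.02102
Seepage velocity v = K·i/n = 0.85 × 0.02102 / 0.28 = 0.06381 m/day.
t = 300 / 0.06381 = 4701 days = 12.9 years.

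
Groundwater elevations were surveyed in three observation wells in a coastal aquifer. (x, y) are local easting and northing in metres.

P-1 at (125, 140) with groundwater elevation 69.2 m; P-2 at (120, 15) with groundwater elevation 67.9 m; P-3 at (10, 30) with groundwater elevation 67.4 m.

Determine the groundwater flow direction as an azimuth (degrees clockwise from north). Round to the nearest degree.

210°

Differences from P-1: to P-2 (Δx, Δy, Δh) = (-5, -125, -1.3); to P-3 = (-115, -110, -1.8).
Solve a·Δx + b·Δy = Δh: det = (-5)·(-110) − (-115)·(-125) = -13825.
∂h/∂x = [(-1.3)·(-110) − (-1.8)·(-125)] / -13825 = +0.005931
∂h/∂y = [(-5)·(-1.8) − (-115)·(-1.3)] / -13825 = +0.01016
Flow direction (−∇h) has components (-0.005931 E, -0.01016 N).
Azimuth = atan2(E, N) = atan2(-0.005931, -0.01016) = 210.3° ≈ 210°.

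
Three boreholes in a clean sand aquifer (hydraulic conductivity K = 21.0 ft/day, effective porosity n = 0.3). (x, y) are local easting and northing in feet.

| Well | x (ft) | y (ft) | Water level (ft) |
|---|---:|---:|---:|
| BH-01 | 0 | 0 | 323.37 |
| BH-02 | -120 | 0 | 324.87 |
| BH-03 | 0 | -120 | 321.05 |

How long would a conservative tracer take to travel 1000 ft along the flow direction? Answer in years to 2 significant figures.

∂h/∂x = (324.87 − 323.37) / (-120 − 0) = -0.01250
∂h/∂y = (321.05 − 323.37) / (-120 − 0) = +0.01933
|∇h| = √(-0.01250² + 0.01933²) = 0.02302
Seepage velocity v = K·i/n = 21.0 × 0.02302 / 0.3 = 1.611 ft/day.
t = 1000 / 1.611 = 620.7 days = 1.7 years.

1.7 years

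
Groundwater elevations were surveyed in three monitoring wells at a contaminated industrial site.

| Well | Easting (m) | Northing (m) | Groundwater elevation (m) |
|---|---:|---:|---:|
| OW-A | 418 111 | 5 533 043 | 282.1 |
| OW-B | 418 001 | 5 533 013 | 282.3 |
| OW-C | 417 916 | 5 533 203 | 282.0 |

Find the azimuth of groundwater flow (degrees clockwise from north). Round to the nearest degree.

Three-point gradient (reference OW-A): Δ to OW-B = (-110, -30, +0.2), Δ to OW-C = (-195, 160, -0.1).
∂h/∂x = -0.001237, ∂h/∂y = -0.002132 (det = -23450).
Flow direction (−∇h) has components (+0.001237 E, +0.002132 N).
Azimuth = atan2(E, N) = atan2(+0.001237, +0.002132) = 30.1° ≈ 030°.

030°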